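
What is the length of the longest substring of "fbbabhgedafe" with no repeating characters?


Input: "fbbabhgedafe"
Sliding window (track last position of each char):
  Position 0 ('f'): window [0,0] length 1 -- new best
  Position 1 ('b'): window [0,1] length 2 -- new best
  Position 2 ('b'): repeat (last at 1), move window start to 2
  Position 2 ('b'): window [2,2] length 1
  Position 3 ('a'): window [2,3] length 2
  Position 4 ('b'): repeat (last at 2), move window start to 3
  Position 4 ('b'): window [3,4] length 2
  Position 5 ('h'): window [3,5] length 3 -- new best
  Position 6 ('g'): window [3,6] length 4 -- new best
  Position 7 ('e'): window [3,7] length 5 -- new best
  Position 8 ('d'): window [3,8] length 6 -- new best
  Position 9 ('a'): repeat (last at 3), move window start to 4
  Position 9 ('a'): window [4,9] length 6
  Position 10 ('f'): window [4,10] length 7 -- new best
  Position 11 ('e'): repeat (last at 7), move window start to 8
  Position 11 ('e'): window [8,11] length 4
Longest substring with no repeats: "bhgedaf" with length 7

7


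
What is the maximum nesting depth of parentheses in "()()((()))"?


Input: "()()((()))"
Tracking depth:
  Position 0 '(': depth becomes 1
  Position 1 ')': depth becomes 0
  Position 2 '(': depth becomes 1
  Position 3 ')': depth becomes 0
  Position 4 '(': depth becomes 1
  Position 5 '(': depth becomes 2
  Position 6 '(': depth becomes 3
  Position 7 ')': depth becomes 2
  Position 8 ')': depth becomes 1
  Position 9 ')': depth becomes 0
Maximum depth reached: 3

3


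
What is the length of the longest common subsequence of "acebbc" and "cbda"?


LCS of "acebbc" and "cbda"
DP table:
           c    b    d    a
      0    0    0    0    0
  a   0    0    0    0    1
  c   0    1    1    1    1
  e   0    1    1    1    1
  b   0    1    2    2    2
  b   0    1    2    2    2
  c   0    1    2    2    2
LCS length = dp[6][4] = 2

2


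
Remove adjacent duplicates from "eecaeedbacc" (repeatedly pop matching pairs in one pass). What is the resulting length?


Input: eecaeedbacc
Stack-based adjacent duplicate removal:
  Read 'e': push. Stack: e
  Read 'e': matches stack top 'e' => pop. Stack: (empty)
  Read 'c': push. Stack: c
  Read 'a': push. Stack: ca
  Read 'e': push. Stack: cae
  Read 'e': matches stack top 'e' => pop. Stack: ca
  Read 'd': push. Stack: cad
  Read 'b': push. Stack: cadb
  Read 'a': push. Stack: cadba
  Read 'c': push. Stack: cadbac
  Read 'c': matches stack top 'c' => pop. Stack: cadba
Final stack: "cadba" (length 5)

5


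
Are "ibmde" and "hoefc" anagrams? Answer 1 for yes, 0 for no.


Strings: "ibmde", "hoefc"
Sorted first:  bdeim
Sorted second: cefho
Differ at position 0: 'b' vs 'c' => not anagrams

0


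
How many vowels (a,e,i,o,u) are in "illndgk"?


Input: illndgk
Checking each character:
  'i' at position 0: vowel (running total: 1)
  'l' at position 1: consonant
  'l' at position 2: consonant
  'n' at position 3: consonant
  'd' at position 4: consonant
  'g' at position 5: consonant
  'k' at position 6: consonant
Total vowels: 1

1


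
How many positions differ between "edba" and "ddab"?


Comparing "edba" and "ddab" position by position:
  Position 0: 'e' vs 'd' => DIFFER
  Position 1: 'd' vs 'd' => same
  Position 2: 'b' vs 'a' => DIFFER
  Position 3: 'a' vs 'b' => DIFFER
Positions that differ: 3

3


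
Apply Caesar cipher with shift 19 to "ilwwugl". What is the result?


Caesar cipher: shift "ilwwugl" by 19
  'i' (pos 8) + 19 = pos 1 = 'b'
  'l' (pos 11) + 19 = pos 4 = 'e'
  'w' (pos 22) + 19 = pos 15 = 'p'
  'w' (pos 22) + 19 = pos 15 = 'p'
  'u' (pos 20) + 19 = pos 13 = 'n'
  'g' (pos 6) + 19 = pos 25 = 'z'
  'l' (pos 11) + 19 = pos 4 = 'e'
Result: beppnze

beppnze


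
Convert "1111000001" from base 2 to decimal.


Input: "1111000001" in base 2
Positional expansion:
  Digit '1' (value 1) x 2^9 = 512
  Digit '1' (value 1) x 2^8 = 256
  Digit '1' (value 1) x 2^7 = 128
  Digit '1' (value 1) x 2^6 = 64
  Digit '0' (value 0) x 2^5 = 0
  Digit '0' (value 0) x 2^4 = 0
  Digit '0' (value 0) x 2^3 = 0
  Digit '0' (value 0) x 2^2 = 0
  Digit '0' (value 0) x 2^1 = 0
  Digit '1' (value 1) x 2^0 = 1
Sum = 961

961


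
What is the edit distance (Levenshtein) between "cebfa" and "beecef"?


Computing edit distance: "cebfa" -> "beecef"
DP table:
           b    e    e    c    e    f
      0    1    2    3    4    5    6
  c   1    1    2    3    3    4    5
  e   2    2    1    2    3    3    4
  b   3    2    2    2    3    4    4
  f   4    3    3    3    3    4    4
  a   5    4    4    4    4    4    5
Edit distance = dp[5][6] = 5

5


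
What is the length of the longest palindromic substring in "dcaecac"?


Input: "dcaecac"
Checking substrings for palindromes:
  [4:7] "cac" (len 3) => palindrome
Longest palindromic substring: "cac" with length 3

3


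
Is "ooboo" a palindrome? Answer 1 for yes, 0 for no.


Input: ooboo
Reversed: ooboo
  Compare pos 0 ('o') with pos 4 ('o'): match
  Compare pos 1 ('o') with pos 3 ('o'): match
Result: palindrome

1


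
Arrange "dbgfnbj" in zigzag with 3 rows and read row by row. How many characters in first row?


Zigzag "dbgfnbj" into 3 rows:
Placing characters:
  'd' => row 0
  'b' => row 1
  'g' => row 2
  'f' => row 1
  'n' => row 0
  'b' => row 1
  'j' => row 2
Rows:
  Row 0: "dn"
  Row 1: "bfb"
  Row 2: "gj"
First row length: 2

2


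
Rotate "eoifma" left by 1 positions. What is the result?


Input: "eoifma", rotate left by 1
First 1 characters: "e"
Remaining characters: "oifma"
Concatenate remaining + first: "oifma" + "e" = "oifmae"

oifmae


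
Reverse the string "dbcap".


Input: dbcap
Reading characters right to left:
  Position 4: 'p'
  Position 3: 'a'
  Position 2: 'c'
  Position 1: 'b'
  Position 0: 'd'
Reversed: pacbd

pacbd


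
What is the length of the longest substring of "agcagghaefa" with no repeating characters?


Input: "agcagghaefa"
Sliding window (track last position of each char):
  Position 0 ('a'): window [0,0] length 1 -- new best
  Position 1 ('g'): window [0,1] length 2 -- new best
  Position 2 ('c'): window [0,2] length 3 -- new best
  Position 3 ('a'): repeat (last at 0), move window start to 1
  Position 3 ('a'): window [1,3] length 3
  Position 4 ('g'): repeat (last at 1), move window start to 2
  Position 4 ('g'): window [2,4] length 3
  Position 5 ('g'): repeat (last at 4), move window start to 5
  Position 5 ('g'): window [5,5] length 1
  Position 6 ('h'): window [5,6] length 2
  Position 7 ('a'): window [5,7] length 3
  Position 8 ('e'): window [5,8] length 4 -- new best
  Position 9 ('f'): window [5,9] length 5 -- new best
  Position 10 ('a'): repeat (last at 7), move window start to 8
  Position 10 ('a'): window [8,10] length 3
Longest substring with no repeats: "ghaef" with length 5

5


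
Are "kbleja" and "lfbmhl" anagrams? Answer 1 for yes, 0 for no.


Strings: "kbleja", "lfbmhl"
Sorted first:  abejkl
Sorted second: bfhllm
Differ at position 0: 'a' vs 'b' => not anagrams

0


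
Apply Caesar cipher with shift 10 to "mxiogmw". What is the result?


Caesar cipher: shift "mxiogmw" by 10
  'm' (pos 12) + 10 = pos 22 = 'w'
  'x' (pos 23) + 10 = pos 7 = 'h'
  'i' (pos 8) + 10 = pos 18 = 's'
  'o' (pos 14) + 10 = pos 24 = 'y'
  'g' (pos 6) + 10 = pos 16 = 'q'
  'm' (pos 12) + 10 = pos 22 = 'w'
  'w' (pos 22) + 10 = pos 6 = 'g'
Result: whsyqwg

whsyqwg


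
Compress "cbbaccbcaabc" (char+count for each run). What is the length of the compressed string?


Input: cbbaccbcaabc
Runs:
  'c' x 1 => "c1"
  'b' x 2 => "b2"
  'a' x 1 => "a1"
  'c' x 2 => "c2"
  'b' x 1 => "b1"
  'c' x 1 => "c1"
  'a' x 2 => "a2"
  'b' x 1 => "b1"
  'c' x 1 => "c1"
Compressed: "c1b2a1c2b1c1a2b1c1"
Compressed length: 18

18


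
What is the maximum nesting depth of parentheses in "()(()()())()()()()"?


Input: "()(()()())()()()()"
Tracking depth:
  Position 0 '(': depth becomes 1
  Position 1 ')': depth becomes 0
  Position 2 '(': depth becomes 1
  Position 3 '(': depth becomes 2
  Position 4 ')': depth becomes 1
  Position 5 '(': depth becomes 2
  Position 6 ')': depth becomes 1
  Position 7 '(': depth becomes 2
  Position 8 ')': depth becomes 1
  Position 9 ')': depth becomes 0
  Position 10 '(': depth becomes 1
  Position 11 ')': depth becomes 0
  Position 12 '(': depth becomes 1
  Position 13 ')': depth becomes 0
  Position 14 '(': depth becomes 1
  Position 15 ')': depth becomes 0
  Position 16 '(': depth becomes 1
  Position 17 ')': depth becomes 0
Maximum depth reached: 2

2


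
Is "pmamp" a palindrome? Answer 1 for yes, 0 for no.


Input: pmamp
Reversed: pmamp
  Compare pos 0 ('p') with pos 4 ('p'): match
  Compare pos 1 ('m') with pos 3 ('m'): match
Result: palindrome

1


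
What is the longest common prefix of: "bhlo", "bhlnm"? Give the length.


Words: bhlo, bhlnm
  Position 0: all 'b' => match
  Position 1: all 'h' => match
  Position 2: all 'l' => match
  Position 3: ('o', 'n') => mismatch, stop
LCP = "bhl" (length 3)

3


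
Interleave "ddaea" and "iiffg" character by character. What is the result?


Interleaving "ddaea" and "iiffg":
  Position 0: 'd' from first, 'i' from second => "di"
  Position 1: 'd' from first, 'i' from second => "di"
  Position 2: 'a' from first, 'f' from second => "af"
  Position 3: 'e' from first, 'f' from second => "ef"
  Position 4: 'a' from first, 'g' from second => "ag"
Result: didiafefag

didiafefag


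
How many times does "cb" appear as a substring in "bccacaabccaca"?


Searching for "cb" in "bccacaabccaca"
Scanning each position:
  Position 0: "bc" => no
  Position 1: "cc" => no
  Position 2: "ca" => no
  Position 3: "ac" => no
  Position 4: "ca" => no
  Position 5: "aa" => no
  Position 6: "ab" => no
  Position 7: "bc" => no
  Position 8: "cc" => no
  Position 9: "ca" => no
  Position 10: "ac" => no
  Position 11: "ca" => no
Total occurrences: 0

0


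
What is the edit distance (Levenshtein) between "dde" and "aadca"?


Computing edit distance: "dde" -> "aadca"
DP table:
           a    a    d    c    a
      0    1    2    3    4    5
  d   1    1    2    2    3    4
  d   2    2    2    2    3    4
  e   3    3    3    3    3    4
Edit distance = dp[3][5] = 4

4


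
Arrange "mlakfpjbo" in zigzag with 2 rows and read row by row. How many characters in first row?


Zigzag "mlakfpjbo" into 2 rows:
Placing characters:
  'm' => row 0
  'l' => row 1
  'a' => row 0
  'k' => row 1
  'f' => row 0
  'p' => row 1
  'j' => row 0
  'b' => row 1
  'o' => row 0
Rows:
  Row 0: "mafjo"
  Row 1: "lkpb"
First row length: 5

5


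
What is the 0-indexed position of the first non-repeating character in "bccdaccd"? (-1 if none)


Input: bccdaccd
Character frequencies:
  'a': 1
  'b': 1
  'c': 4
  'd': 2
Scanning left to right for freq == 1:
  Position 0 ('b'): unique! => answer = 0

0


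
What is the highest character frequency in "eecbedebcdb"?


Input: eecbedebcdb
Character counts:
  'b': 3
  'c': 2
  'd': 2
  'e': 4
Maximum frequency: 4

4


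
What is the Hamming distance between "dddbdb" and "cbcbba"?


Comparing "dddbdb" and "cbcbba" position by position:
  Position 0: 'd' vs 'c' => differ
  Position 1: 'd' vs 'b' => differ
  Position 2: 'd' vs 'c' => differ
  Position 3: 'b' vs 'b' => same
  Position 4: 'd' vs 'b' => differ
  Position 5: 'b' vs 'a' => differ
Total differences (Hamming distance): 5

5


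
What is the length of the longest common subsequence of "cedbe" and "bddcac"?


LCS of "cedbe" and "bddcac"
DP table:
           b    d    d    c    a    c
      0    0    0    0    0    0    0
  c   0    0    0    0    1    1    1
  e   0    0    0    0    1    1    1
  d   0    0    1    1    1    1    1
  b   0    1    1    1    1    1    1
  e   0    1    1    1    1    1    1
LCS length = dp[5][6] = 1

1


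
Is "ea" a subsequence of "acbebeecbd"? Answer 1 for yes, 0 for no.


Check if "ea" is a subsequence of "acbebeecbd"
Greedy scan:
  Position 0 ('a'): no match needed
  Position 1 ('c'): no match needed
  Position 2 ('b'): no match needed
  Position 3 ('e'): matches sub[0] = 'e'
  Position 4 ('b'): no match needed
  Position 5 ('e'): no match needed
  Position 6 ('e'): no match needed
  Position 7 ('c'): no match needed
  Position 8 ('b'): no match needed
  Position 9 ('d'): no match needed
Only matched 1/2 characters => not a subsequence

0


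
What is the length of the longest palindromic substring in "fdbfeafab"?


Input: "fdbfeafab"
Checking substrings for palindromes:
  [5:8] "afa" (len 3) => palindrome
Longest palindromic substring: "afa" with length 3

3


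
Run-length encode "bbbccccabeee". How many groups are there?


Input: bbbccccabeee
Scanning for consecutive runs:
  Group 1: 'b' x 3 (positions 0-2)
  Group 2: 'c' x 4 (positions 3-6)
  Group 3: 'a' x 1 (positions 7-7)
  Group 4: 'b' x 1 (positions 8-8)
  Group 5: 'e' x 3 (positions 9-11)
Total groups: 5

5


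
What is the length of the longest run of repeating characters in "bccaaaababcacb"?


Input: "bccaaaababcacb"
Scanning for longest run:
  Position 1 ('c'): new char, reset run to 1
  Position 2 ('c'): continues run of 'c', length=2
  Position 3 ('a'): new char, reset run to 1
  Position 4 ('a'): continues run of 'a', length=2
  Position 5 ('a'): continues run of 'a', length=3
  Position 6 ('a'): continues run of 'a', length=4
  Position 7 ('b'): new char, reset run to 1
  Position 8 ('a'): new char, reset run to 1
  Position 9 ('b'): new char, reset run to 1
  Position 10 ('c'): new char, reset run to 1
  Position 11 ('a'): new char, reset run to 1
  Position 12 ('c'): new char, reset run to 1
  Position 13 ('b'): new char, reset run to 1
Longest run: 'a' with length 4

4


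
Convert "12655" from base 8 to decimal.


Input: "12655" in base 8
Positional expansion:
  Digit '1' (value 1) x 8^4 = 4096
  Digit '2' (value 2) x 8^3 = 1024
  Digit '6' (value 6) x 8^2 = 384
  Digit '5' (value 5) x 8^1 = 40
  Digit '5' (value 5) x 8^0 = 5
Sum = 5549

5549


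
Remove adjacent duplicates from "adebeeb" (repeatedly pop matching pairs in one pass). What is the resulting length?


Input: adebeeb
Stack-based adjacent duplicate removal:
  Read 'a': push. Stack: a
  Read 'd': push. Stack: ad
  Read 'e': push. Stack: ade
  Read 'b': push. Stack: adeb
  Read 'e': push. Stack: adebe
  Read 'e': matches stack top 'e' => pop. Stack: adeb
  Read 'b': matches stack top 'b' => pop. Stack: ade
Final stack: "ade" (length 3)

3


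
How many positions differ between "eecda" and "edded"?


Comparing "eecda" and "edded" position by position:
  Position 0: 'e' vs 'e' => same
  Position 1: 'e' vs 'd' => DIFFER
  Position 2: 'c' vs 'd' => DIFFER
  Position 3: 'd' vs 'e' => DIFFER
  Position 4: 'a' vs 'd' => DIFFER
Positions that differ: 4

4


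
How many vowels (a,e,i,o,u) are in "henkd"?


Input: henkd
Checking each character:
  'h' at position 0: consonant
  'e' at position 1: vowel (running total: 1)
  'n' at position 2: consonant
  'k' at position 3: consonant
  'd' at position 4: consonant
Total vowels: 1

1


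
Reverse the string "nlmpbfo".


Input: nlmpbfo
Reading characters right to left:
  Position 6: 'o'
  Position 5: 'f'
  Position 4: 'b'
  Position 3: 'p'
  Position 2: 'm'
  Position 1: 'l'
  Position 0: 'n'
Reversed: ofbpmln

ofbpmln


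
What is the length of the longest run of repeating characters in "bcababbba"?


Input: "bcababbba"
Scanning for longest run:
  Position 1 ('c'): new char, reset run to 1
  Position 2 ('a'): new char, reset run to 1
  Position 3 ('b'): new char, reset run to 1
  Position 4 ('a'): new char, reset run to 1
  Position 5 ('b'): new char, reset run to 1
  Position 6 ('b'): continues run of 'b', length=2
  Position 7 ('b'): continues run of 'b', length=3
  Position 8 ('a'): new char, reset run to 1
Longest run: 'b' with length 3

3


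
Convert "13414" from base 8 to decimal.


Input: "13414" in base 8
Positional expansion:
  Digit '1' (value 1) x 8^4 = 4096
  Digit '3' (value 3) x 8^3 = 1536
  Digit '4' (value 4) x 8^2 = 256
  Digit '1' (value 1) x 8^1 = 8
  Digit '4' (value 4) x 8^0 = 4
Sum = 5900

5900


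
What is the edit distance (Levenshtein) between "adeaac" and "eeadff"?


Computing edit distance: "adeaac" -> "eeadff"
DP table:
           e    e    a    d    f    f
      0    1    2    3    4    5    6
  a   1    1    2    2    3    4    5
  d   2    2    2    3    2    3    4
  e   3    2    2    3    3    3    4
  a   4    3    3    2    3    4    4
  a   5    4    4    3    3    4    5
  c   6    5    5    4    4    4    5
Edit distance = dp[6][6] = 5

5


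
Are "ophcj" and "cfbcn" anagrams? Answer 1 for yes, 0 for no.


Strings: "ophcj", "cfbcn"
Sorted first:  chjop
Sorted second: bccfn
Differ at position 0: 'c' vs 'b' => not anagrams

0


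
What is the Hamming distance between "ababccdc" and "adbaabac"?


Comparing "ababccdc" and "adbaabac" position by position:
  Position 0: 'a' vs 'a' => same
  Position 1: 'b' vs 'd' => differ
  Position 2: 'a' vs 'b' => differ
  Position 3: 'b' vs 'a' => differ
  Position 4: 'c' vs 'a' => differ
  Position 5: 'c' vs 'b' => differ
  Position 6: 'd' vs 'a' => differ
  Position 7: 'c' vs 'c' => same
Total differences (Hamming distance): 6

6


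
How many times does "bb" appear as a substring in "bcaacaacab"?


Searching for "bb" in "bcaacaacab"
Scanning each position:
  Position 0: "bc" => no
  Position 1: "ca" => no
  Position 2: "aa" => no
  Position 3: "ac" => no
  Position 4: "ca" => no
  Position 5: "aa" => no
  Position 6: "ac" => no
  Position 7: "ca" => no
  Position 8: "ab" => no
Total occurrences: 0

0


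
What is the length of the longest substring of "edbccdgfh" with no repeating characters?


Input: "edbccdgfh"
Sliding window (track last position of each char):
  Position 0 ('e'): window [0,0] length 1 -- new best
  Position 1 ('d'): window [0,1] length 2 -- new best
  Position 2 ('b'): window [0,2] length 3 -- new best
  Position 3 ('c'): window [0,3] length 4 -- new best
  Position 4 ('c'): repeat (last at 3), move window start to 4
  Position 4 ('c'): window [4,4] length 1
  Position 5 ('d'): window [4,5] length 2
  Position 6 ('g'): window [4,6] length 3
  Position 7 ('f'): window [4,7] length 4
  Position 8 ('h'): window [4,8] length 5 -- new best
Longest substring with no repeats: "cdgfh" with length 5

5


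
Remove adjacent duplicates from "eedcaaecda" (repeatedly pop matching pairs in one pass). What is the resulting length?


Input: eedcaaecda
Stack-based adjacent duplicate removal:
  Read 'e': push. Stack: e
  Read 'e': matches stack top 'e' => pop. Stack: (empty)
  Read 'd': push. Stack: d
  Read 'c': push. Stack: dc
  Read 'a': push. Stack: dca
  Read 'a': matches stack top 'a' => pop. Stack: dc
  Read 'e': push. Stack: dce
  Read 'c': push. Stack: dcec
  Read 'd': push. Stack: dcecd
  Read 'a': push. Stack: dcecda
Final stack: "dcecda" (length 6)

6


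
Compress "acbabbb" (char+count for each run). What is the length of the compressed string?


Input: acbabbb
Runs:
  'a' x 1 => "a1"
  'c' x 1 => "c1"
  'b' x 1 => "b1"
  'a' x 1 => "a1"
  'b' x 3 => "b3"
Compressed: "a1c1b1a1b3"
Compressed length: 10

10


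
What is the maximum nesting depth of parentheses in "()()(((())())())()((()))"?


Input: "()()(((())())())()((()))"
Tracking depth:
  Position 0 '(': depth becomes 1
  Position 1 ')': depth becomes 0
  Position 2 '(': depth becomes 1
  Position 3 ')': depth becomes 0
  Position 4 '(': depth becomes 1
  Position 5 '(': depth becomes 2
  Position 6 '(': depth becomes 3
  Position 7 '(': depth becomes 4
  Position 8 ')': depth becomes 3
  Position 9 ')': depth becomes 2
  Position 10 '(': depth becomes 3
  Position 11 ')': depth becomes 2
  Position 12 ')': depth becomes 1
  Position 13 '(': depth becomes 2
  Position 14 ')': depth becomes 1
  Position 15 ')': depth becomes 0
  Position 16 '(': depth becomes 1
  Position 17 ')': depth becomes 0
  Position 18 '(': depth becomes 1
  Position 19 '(': depth becomes 2
  Position 20 '(': depth becomes 3
  Position 21 ')': depth becomes 2
  Position 22 ')': depth becomes 1
  Position 23 ')': depth becomes 0
Maximum depth reached: 4

4


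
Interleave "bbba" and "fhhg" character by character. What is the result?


Interleaving "bbba" and "fhhg":
  Position 0: 'b' from first, 'f' from second => "bf"
  Position 1: 'b' from first, 'h' from second => "bh"
  Position 2: 'b' from first, 'h' from second => "bh"
  Position 3: 'a' from first, 'g' from second => "ag"
Result: bfbhbhag

bfbhbhag


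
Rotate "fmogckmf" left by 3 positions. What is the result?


Input: "fmogckmf", rotate left by 3
First 3 characters: "fmo"
Remaining characters: "gckmf"
Concatenate remaining + first: "gckmf" + "fmo" = "gckmffmo"

gckmffmo


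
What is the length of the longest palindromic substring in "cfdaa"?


Input: "cfdaa"
Checking substrings for palindromes:
  [3:5] "aa" (len 2) => palindrome
Longest palindromic substring: "aa" with length 2

2


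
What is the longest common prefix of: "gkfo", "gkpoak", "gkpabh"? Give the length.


Words: gkfo, gkpoak, gkpabh
  Position 0: all 'g' => match
  Position 1: all 'k' => match
  Position 2: ('f', 'p', 'p') => mismatch, stop
LCP = "gk" (length 2)

2


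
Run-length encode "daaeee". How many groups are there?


Input: daaeee
Scanning for consecutive runs:
  Group 1: 'd' x 1 (positions 0-0)
  Group 2: 'a' x 2 (positions 1-2)
  Group 3: 'e' x 3 (positions 3-5)
Total groups: 3

3


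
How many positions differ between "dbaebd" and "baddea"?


Comparing "dbaebd" and "baddea" position by position:
  Position 0: 'd' vs 'b' => DIFFER
  Position 1: 'b' vs 'a' => DIFFER
  Position 2: 'a' vs 'd' => DIFFER
  Position 3: 'e' vs 'd' => DIFFER
  Position 4: 'b' vs 'e' => DIFFER
  Position 5: 'd' vs 'a' => DIFFER
Positions that differ: 6

6


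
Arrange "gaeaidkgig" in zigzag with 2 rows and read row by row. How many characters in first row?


Zigzag "gaeaidkgig" into 2 rows:
Placing characters:
  'g' => row 0
  'a' => row 1
  'e' => row 0
  'a' => row 1
  'i' => row 0
  'd' => row 1
  'k' => row 0
  'g' => row 1
  'i' => row 0
  'g' => row 1
Rows:
  Row 0: "geiki"
  Row 1: "aadgg"
First row length: 5

5


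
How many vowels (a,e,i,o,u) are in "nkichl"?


Input: nkichl
Checking each character:
  'n' at position 0: consonant
  'k' at position 1: consonant
  'i' at position 2: vowel (running total: 1)
  'c' at position 3: consonant
  'h' at position 4: consonant
  'l' at position 5: consonant
Total vowels: 1

1


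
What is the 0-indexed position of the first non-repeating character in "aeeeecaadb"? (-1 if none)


Input: aeeeecaadb
Character frequencies:
  'a': 3
  'b': 1
  'c': 1
  'd': 1
  'e': 4
Scanning left to right for freq == 1:
  Position 0 ('a'): freq=3, skip
  Position 1 ('e'): freq=4, skip
  Position 2 ('e'): freq=4, skip
  Position 3 ('e'): freq=4, skip
  Position 4 ('e'): freq=4, skip
  Position 5 ('c'): unique! => answer = 5

5


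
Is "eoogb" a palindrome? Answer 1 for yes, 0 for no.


Input: eoogb
Reversed: bgooe
  Compare pos 0 ('e') with pos 4 ('b'): MISMATCH
  Compare pos 1 ('o') with pos 3 ('g'): MISMATCH
Result: not a palindrome

0


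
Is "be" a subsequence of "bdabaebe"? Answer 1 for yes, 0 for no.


Check if "be" is a subsequence of "bdabaebe"
Greedy scan:
  Position 0 ('b'): matches sub[0] = 'b'
  Position 1 ('d'): no match needed
  Position 2 ('a'): no match needed
  Position 3 ('b'): no match needed
  Position 4 ('a'): no match needed
  Position 5 ('e'): matches sub[1] = 'e'
  Position 6 ('b'): no match needed
  Position 7 ('e'): no match needed
All 2 characters matched => is a subsequence

1


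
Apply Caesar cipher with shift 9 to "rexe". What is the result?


Caesar cipher: shift "rexe" by 9
  'r' (pos 17) + 9 = pos 0 = 'a'
  'e' (pos 4) + 9 = pos 13 = 'n'
  'x' (pos 23) + 9 = pos 6 = 'g'
  'e' (pos 4) + 9 = pos 13 = 'n'
Result: angn

angn


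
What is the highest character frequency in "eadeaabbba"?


Input: eadeaabbba
Character counts:
  'a': 4
  'b': 3
  'd': 1
  'e': 2
Maximum frequency: 4

4


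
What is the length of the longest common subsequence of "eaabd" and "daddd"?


LCS of "eaabd" and "daddd"
DP table:
           d    a    d    d    d
      0    0    0    0    0    0
  e   0    0    0    0    0    0
  a   0    0    1    1    1    1
  a   0    0    1    1    1    1
  b   0    0    1    1    1    1
  d   0    1    1    2    2    2
LCS length = dp[5][5] = 2

2


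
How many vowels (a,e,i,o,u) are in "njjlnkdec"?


Input: njjlnkdec
Checking each character:
  'n' at position 0: consonant
  'j' at position 1: consonant
  'j' at position 2: consonant
  'l' at position 3: consonant
  'n' at position 4: consonant
  'k' at position 5: consonant
  'd' at position 6: consonant
  'e' at position 7: vowel (running total: 1)
  'c' at position 8: consonant
Total vowels: 1

1


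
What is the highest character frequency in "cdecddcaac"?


Input: cdecddcaac
Character counts:
  'a': 2
  'c': 4
  'd': 3
  'e': 1
Maximum frequency: 4

4


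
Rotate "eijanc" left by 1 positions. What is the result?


Input: "eijanc", rotate left by 1
First 1 characters: "e"
Remaining characters: "ijanc"
Concatenate remaining + first: "ijanc" + "e" = "ijance"

ijance


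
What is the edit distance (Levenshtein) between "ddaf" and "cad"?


Computing edit distance: "ddaf" -> "cad"
DP table:
           c    a    d
      0    1    2    3
  d   1    1    2    2
  d   2    2    2    2
  a   3    3    2    3
  f   4    4    3    3
Edit distance = dp[4][3] = 3

3


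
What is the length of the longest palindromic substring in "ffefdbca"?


Input: "ffefdbca"
Checking substrings for palindromes:
  [1:4] "fef" (len 3) => palindrome
  [0:2] "ff" (len 2) => palindrome
Longest palindromic substring: "fef" with length 3

3


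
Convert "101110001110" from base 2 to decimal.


Input: "101110001110" in base 2
Positional expansion:
  Digit '1' (value 1) x 2^11 = 2048
  Digit '0' (value 0) x 2^10 = 0
  Digit '1' (value 1) x 2^9 = 512
  Digit '1' (value 1) x 2^8 = 256
  Digit '1' (value 1) x 2^7 = 128
  Digit '0' (value 0) x 2^6 = 0
  Digit '0' (value 0) x 2^5 = 0
  Digit '0' (value 0) x 2^4 = 0
  Digit '1' (value 1) x 2^3 = 8
  Digit '1' (value 1) x 2^2 = 4
  Digit '1' (value 1) x 2^1 = 2
  Digit '0' (value 0) x 2^0 = 0
Sum = 2958

2958


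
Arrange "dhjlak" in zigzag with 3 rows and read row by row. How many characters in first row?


Zigzag "dhjlak" into 3 rows:
Placing characters:
  'd' => row 0
  'h' => row 1
  'j' => row 2
  'l' => row 1
  'a' => row 0
  'k' => row 1
Rows:
  Row 0: "da"
  Row 1: "hlk"
  Row 2: "j"
First row length: 2

2


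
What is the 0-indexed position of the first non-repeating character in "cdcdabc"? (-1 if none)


Input: cdcdabc
Character frequencies:
  'a': 1
  'b': 1
  'c': 3
  'd': 2
Scanning left to right for freq == 1:
  Position 0 ('c'): freq=3, skip
  Position 1 ('d'): freq=2, skip
  Position 2 ('c'): freq=3, skip
  Position 3 ('d'): freq=2, skip
  Position 4 ('a'): unique! => answer = 4

4


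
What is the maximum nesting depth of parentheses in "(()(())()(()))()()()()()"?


Input: "(()(())()(()))()()()()()"
Tracking depth:
  Position 0 '(': depth becomes 1
  Position 1 '(': depth becomes 2
  Position 2 ')': depth becomes 1
  Position 3 '(': depth becomes 2
  Position 4 '(': depth becomes 3
  Position 5 ')': depth becomes 2
  Position 6 ')': depth becomes 1
  Position 7 '(': depth becomes 2
  Position 8 ')': depth becomes 1
  Position 9 '(': depth becomes 2
  Position 10 '(': depth becomes 3
  Position 11 ')': depth becomes 2
  Position 12 ')': depth becomes 1
  Position 13 ')': depth becomes 0
  Position 14 '(': depth becomes 1
  Position 15 ')': depth becomes 0
  Position 16 '(': depth becomes 1
  Position 17 ')': depth becomes 0
  Position 18 '(': depth becomes 1
  Position 19 ')': depth becomes 0
  Position 20 '(': depth becomes 1
  Position 21 ')': depth becomes 0
  Position 22 '(': depth becomes 1
  Position 23 ')': depth becomes 0
Maximum depth reached: 3

3


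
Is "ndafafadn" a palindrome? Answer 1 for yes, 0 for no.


Input: ndafafadn
Reversed: ndafafadn
  Compare pos 0 ('n') with pos 8 ('n'): match
  Compare pos 1 ('d') with pos 7 ('d'): match
  Compare pos 2 ('a') with pos 6 ('a'): match
  Compare pos 3 ('f') with pos 5 ('f'): match
Result: palindrome

1


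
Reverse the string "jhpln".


Input: jhpln
Reading characters right to left:
  Position 4: 'n'
  Position 3: 'l'
  Position 2: 'p'
  Position 1: 'h'
  Position 0: 'j'
Reversed: nlphj

nlphj


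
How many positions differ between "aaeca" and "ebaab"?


Comparing "aaeca" and "ebaab" position by position:
  Position 0: 'a' vs 'e' => DIFFER
  Position 1: 'a' vs 'b' => DIFFER
  Position 2: 'e' vs 'a' => DIFFER
  Position 3: 'c' vs 'a' => DIFFER
  Position 4: 'a' vs 'b' => DIFFER
Positions that differ: 5

5


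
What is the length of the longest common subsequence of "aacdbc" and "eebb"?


LCS of "aacdbc" and "eebb"
DP table:
           e    e    b    b
      0    0    0    0    0
  a   0    0    0    0    0
  a   0    0    0    0    0
  c   0    0    0    0    0
  d   0    0    0    0    0
  b   0    0    0    1    1
  c   0    0    0    1    1
LCS length = dp[6][4] = 1

1


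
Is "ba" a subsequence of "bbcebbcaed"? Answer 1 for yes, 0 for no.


Check if "ba" is a subsequence of "bbcebbcaed"
Greedy scan:
  Position 0 ('b'): matches sub[0] = 'b'
  Position 1 ('b'): no match needed
  Position 2 ('c'): no match needed
  Position 3 ('e'): no match needed
  Position 4 ('b'): no match needed
  Position 5 ('b'): no match needed
  Position 6 ('c'): no match needed
  Position 7 ('a'): matches sub[1] = 'a'
  Position 8 ('e'): no match needed
  Position 9 ('d'): no match needed
All 2 characters matched => is a subsequence

1


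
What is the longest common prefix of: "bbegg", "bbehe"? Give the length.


Words: bbegg, bbehe
  Position 0: all 'b' => match
  Position 1: all 'b' => match
  Position 2: all 'e' => match
  Position 3: ('g', 'h') => mismatch, stop
LCP = "bbe" (length 3)

3


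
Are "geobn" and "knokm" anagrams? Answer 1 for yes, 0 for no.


Strings: "geobn", "knokm"
Sorted first:  begno
Sorted second: kkmno
Differ at position 0: 'b' vs 'k' => not anagrams

0


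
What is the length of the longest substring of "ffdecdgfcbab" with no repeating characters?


Input: "ffdecdgfcbab"
Sliding window (track last position of each char):
  Position 0 ('f'): window [0,0] length 1 -- new best
  Position 1 ('f'): repeat (last at 0), move window start to 1
  Position 1 ('f'): window [1,1] length 1
  Position 2 ('d'): window [1,2] length 2 -- new best
  Position 3 ('e'): window [1,3] length 3 -- new best
  Position 4 ('c'): window [1,4] length 4 -- new best
  Position 5 ('d'): repeat (last at 2), move window start to 3
  Position 5 ('d'): window [3,5] length 3
  Position 6 ('g'): window [3,6] length 4
  Position 7 ('f'): window [3,7] length 5 -- new best
  Position 8 ('c'): repeat (last at 4), move window start to 5
  Position 8 ('c'): window [5,8] length 4
  Position 9 ('b'): window [5,9] length 5
  Position 10 ('a'): window [5,10] length 6 -- new best
  Position 11 ('b'): repeat (last at 9), move window start to 10
  Position 11 ('b'): window [10,11] length 2
Longest substring with no repeats: "dgfcba" with length 6

6


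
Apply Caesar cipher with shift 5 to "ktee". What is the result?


Caesar cipher: shift "ktee" by 5
  'k' (pos 10) + 5 = pos 15 = 'p'
  't' (pos 19) + 5 = pos 24 = 'y'
  'e' (pos 4) + 5 = pos 9 = 'j'
  'e' (pos 4) + 5 = pos 9 = 'j'
Result: pyjj

pyjj


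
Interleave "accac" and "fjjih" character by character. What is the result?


Interleaving "accac" and "fjjih":
  Position 0: 'a' from first, 'f' from second => "af"
  Position 1: 'c' from first, 'j' from second => "cj"
  Position 2: 'c' from first, 'j' from second => "cj"
  Position 3: 'a' from first, 'i' from second => "ai"
  Position 4: 'c' from first, 'h' from second => "ch"
Result: afcjcjaich

afcjcjaich


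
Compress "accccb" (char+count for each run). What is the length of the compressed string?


Input: accccb
Runs:
  'a' x 1 => "a1"
  'c' x 4 => "c4"
  'b' x 1 => "b1"
Compressed: "a1c4b1"
Compressed length: 6

6


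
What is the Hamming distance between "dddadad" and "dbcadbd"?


Comparing "dddadad" and "dbcadbd" position by position:
  Position 0: 'd' vs 'd' => same
  Position 1: 'd' vs 'b' => differ
  Position 2: 'd' vs 'c' => differ
  Position 3: 'a' vs 'a' => same
  Position 4: 'd' vs 'd' => same
  Position 5: 'a' vs 'b' => differ
  Position 6: 'd' vs 'd' => same
Total differences (Hamming distance): 3

3


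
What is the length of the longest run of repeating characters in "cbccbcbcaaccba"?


Input: "cbccbcbcaaccba"
Scanning for longest run:
  Position 1 ('b'): new char, reset run to 1
  Position 2 ('c'): new char, reset run to 1
  Position 3 ('c'): continues run of 'c', length=2
  Position 4 ('b'): new char, reset run to 1
  Position 5 ('c'): new char, reset run to 1
  Position 6 ('b'): new char, reset run to 1
  Position 7 ('c'): new char, reset run to 1
  Position 8 ('a'): new char, reset run to 1
  Position 9 ('a'): continues run of 'a', length=2
  Position 10 ('c'): new char, reset run to 1
  Position 11 ('c'): continues run of 'c', length=2
  Position 12 ('b'): new char, reset run to 1
  Position 13 ('a'): new char, reset run to 1
Longest run: 'c' with length 2

2


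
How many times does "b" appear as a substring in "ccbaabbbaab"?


Searching for "b" in "ccbaabbbaab"
Scanning each position:
  Position 0: "c" => no
  Position 1: "c" => no
  Position 2: "b" => MATCH
  Position 3: "a" => no
  Position 4: "a" => no
  Position 5: "b" => MATCH
  Position 6: "b" => MATCH
  Position 7: "b" => MATCH
  Position 8: "a" => no
  Position 9: "a" => no
  Position 10: "b" => MATCH
Total occurrences: 5

5


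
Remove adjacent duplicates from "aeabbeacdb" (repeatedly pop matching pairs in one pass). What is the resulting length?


Input: aeabbeacdb
Stack-based adjacent duplicate removal:
  Read 'a': push. Stack: a
  Read 'e': push. Stack: ae
  Read 'a': push. Stack: aea
  Read 'b': push. Stack: aeab
  Read 'b': matches stack top 'b' => pop. Stack: aea
  Read 'e': push. Stack: aeae
  Read 'a': push. Stack: aeaea
  Read 'c': push. Stack: aeaeac
  Read 'd': push. Stack: aeaeacd
  Read 'b': push. Stack: aeaeacdb
Final stack: "aeaeacdb" (length 8)

8


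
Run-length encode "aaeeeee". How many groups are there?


Input: aaeeeee
Scanning for consecutive runs:
  Group 1: 'a' x 2 (positions 0-1)
  Group 2: 'e' x 5 (positions 2-6)
Total groups: 2

2


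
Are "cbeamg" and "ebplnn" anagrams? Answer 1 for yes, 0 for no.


Strings: "cbeamg", "ebplnn"
Sorted first:  abcegm
Sorted second: belnnp
Differ at position 0: 'a' vs 'b' => not anagrams

0


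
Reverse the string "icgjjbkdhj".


Input: icgjjbkdhj
Reading characters right to left:
  Position 9: 'j'
  Position 8: 'h'
  Position 7: 'd'
  Position 6: 'k'
  Position 5: 'b'
  Position 4: 'j'
  Position 3: 'j'
  Position 2: 'g'
  Position 1: 'c'
  Position 0: 'i'
Reversed: jhdkbjjgci

jhdkbjjgci


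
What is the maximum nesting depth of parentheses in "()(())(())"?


Input: "()(())(())"
Tracking depth:
  Position 0 '(': depth becomes 1
  Position 1 ')': depth becomes 0
  Position 2 '(': depth becomes 1
  Position 3 '(': depth becomes 2
  Position 4 ')': depth becomes 1
  Position 5 ')': depth becomes 0
  Position 6 '(': depth becomes 1
  Position 7 '(': depth becomes 2
  Position 8 ')': depth becomes 1
  Position 9 ')': depth becomes 0
Maximum depth reached: 2

2


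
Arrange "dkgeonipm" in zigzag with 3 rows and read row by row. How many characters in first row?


Zigzag "dkgeonipm" into 3 rows:
Placing characters:
  'd' => row 0
  'k' => row 1
  'g' => row 2
  'e' => row 1
  'o' => row 0
  'n' => row 1
  'i' => row 2
  'p' => row 1
  'm' => row 0
Rows:
  Row 0: "dom"
  Row 1: "kenp"
  Row 2: "gi"
First row length: 3

3


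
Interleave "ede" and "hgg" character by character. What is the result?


Interleaving "ede" and "hgg":
  Position 0: 'e' from first, 'h' from second => "eh"
  Position 1: 'd' from first, 'g' from second => "dg"
  Position 2: 'e' from first, 'g' from second => "eg"
Result: ehdgeg

ehdgeg


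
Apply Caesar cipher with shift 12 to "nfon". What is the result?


Caesar cipher: shift "nfon" by 12
  'n' (pos 13) + 12 = pos 25 = 'z'
  'f' (pos 5) + 12 = pos 17 = 'r'
  'o' (pos 14) + 12 = pos 0 = 'a'
  'n' (pos 13) + 12 = pos 25 = 'z'
Result: zraz

zraz


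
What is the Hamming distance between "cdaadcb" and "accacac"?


Comparing "cdaadcb" and "accacac" position by position:
  Position 0: 'c' vs 'a' => differ
  Position 1: 'd' vs 'c' => differ
  Position 2: 'a' vs 'c' => differ
  Position 3: 'a' vs 'a' => same
  Position 4: 'd' vs 'c' => differ
  Position 5: 'c' vs 'a' => differ
  Position 6: 'b' vs 'c' => differ
Total differences (Hamming distance): 6

6


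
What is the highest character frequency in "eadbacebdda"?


Input: eadbacebdda
Character counts:
  'a': 3
  'b': 2
  'c': 1
  'd': 3
  'e': 2
Maximum frequency: 3

3


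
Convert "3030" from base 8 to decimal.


Input: "3030" in base 8
Positional expansion:
  Digit '3' (value 3) x 8^3 = 1536
  Digit '0' (value 0) x 8^2 = 0
  Digit '3' (value 3) x 8^1 = 24
  Digit '0' (value 0) x 8^0 = 0
Sum = 1560

1560


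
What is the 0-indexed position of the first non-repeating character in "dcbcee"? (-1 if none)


Input: dcbcee
Character frequencies:
  'b': 1
  'c': 2
  'd': 1
  'e': 2
Scanning left to right for freq == 1:
  Position 0 ('d'): unique! => answer = 0

0


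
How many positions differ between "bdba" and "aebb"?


Comparing "bdba" and "aebb" position by position:
  Position 0: 'b' vs 'a' => DIFFER
  Position 1: 'd' vs 'e' => DIFFER
  Position 2: 'b' vs 'b' => same
  Position 3: 'a' vs 'b' => DIFFER
Positions that differ: 3

3


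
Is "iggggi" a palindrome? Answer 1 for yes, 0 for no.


Input: iggggi
Reversed: iggggi
  Compare pos 0 ('i') with pos 5 ('i'): match
  Compare pos 1 ('g') with pos 4 ('g'): match
  Compare pos 2 ('g') with pos 3 ('g'): match
Result: palindrome

1


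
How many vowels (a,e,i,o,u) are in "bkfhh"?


Input: bkfhh
Checking each character:
  'b' at position 0: consonant
  'k' at position 1: consonant
  'f' at position 2: consonant
  'h' at position 3: consonant
  'h' at position 4: consonant
Total vowels: 0

0


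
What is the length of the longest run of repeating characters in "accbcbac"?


Input: "accbcbac"
Scanning for longest run:
  Position 1 ('c'): new char, reset run to 1
  Position 2 ('c'): continues run of 'c', length=2
  Position 3 ('b'): new char, reset run to 1
  Position 4 ('c'): new char, reset run to 1
  Position 5 ('b'): new char, reset run to 1
  Position 6 ('a'): new char, reset run to 1
  Position 7 ('c'): new char, reset run to 1
Longest run: 'c' with length 2

2


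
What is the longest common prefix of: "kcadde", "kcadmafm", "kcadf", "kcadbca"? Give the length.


Words: kcadde, kcadmafm, kcadf, kcadbca
  Position 0: all 'k' => match
  Position 1: all 'c' => match
  Position 2: all 'a' => match
  Position 3: all 'd' => match
  Position 4: ('d', 'm', 'f', 'b') => mismatch, stop
LCP = "kcad" (length 4)

4


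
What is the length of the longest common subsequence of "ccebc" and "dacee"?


LCS of "ccebc" and "dacee"
DP table:
           d    a    c    e    e
      0    0    0    0    0    0
  c   0    0    0    1    1    1
  c   0    0    0    1    1    1
  e   0    0    0    1    2    2
  b   0    0    0    1    2    2
  c   0    0    0    1    2    2
LCS length = dp[5][5] = 2

2


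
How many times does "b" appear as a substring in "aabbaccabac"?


Searching for "b" in "aabbaccabac"
Scanning each position:
  Position 0: "a" => no
  Position 1: "a" => no
  Position 2: "b" => MATCH
  Position 3: "b" => MATCH
  Position 4: "a" => no
  Position 5: "c" => no
  Position 6: "c" => no
  Position 7: "a" => no
  Position 8: "b" => MATCH
  Position 9: "a" => no
  Position 10: "c" => no
Total occurrences: 3

3
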